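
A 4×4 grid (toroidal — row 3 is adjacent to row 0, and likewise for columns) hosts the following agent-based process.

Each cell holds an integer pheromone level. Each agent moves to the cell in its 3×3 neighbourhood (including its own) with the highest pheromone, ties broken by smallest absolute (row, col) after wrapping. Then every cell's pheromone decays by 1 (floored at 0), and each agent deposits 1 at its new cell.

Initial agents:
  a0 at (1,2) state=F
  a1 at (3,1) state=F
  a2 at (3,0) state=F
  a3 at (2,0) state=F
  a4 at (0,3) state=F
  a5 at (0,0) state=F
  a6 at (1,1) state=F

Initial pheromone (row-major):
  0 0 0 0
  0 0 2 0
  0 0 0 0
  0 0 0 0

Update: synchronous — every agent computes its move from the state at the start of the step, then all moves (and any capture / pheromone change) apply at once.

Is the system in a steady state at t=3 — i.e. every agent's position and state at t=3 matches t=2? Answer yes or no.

t=1: a0@(1,2) a1@(0,0) a2@(0,0) a3@(1,0) a4@(1,2) a5@(0,0) a6@(1,2) | pheromone: 3 0 0 0 / 1 0 4 0 / 0 0 0 0 / 0 0 0 0
t=2: a0@(1,2) a1@(0,0) a2@(0,0) a3@(0,0) a4@(1,2) a5@(0,0) a6@(1,2) | pheromone: 6 0 0 0 / 0 0 6 0 / 0 0 0 0 / 0 0 0 0
t=3: a0@(1,2) a1@(0,0) a2@(0,0) a3@(0,0) a4@(1,2) a5@(0,0) a6@(1,2) | pheromone: 9 0 0 0 / 0 0 8 0 / 0 0 0 0 / 0 0 0 0

yes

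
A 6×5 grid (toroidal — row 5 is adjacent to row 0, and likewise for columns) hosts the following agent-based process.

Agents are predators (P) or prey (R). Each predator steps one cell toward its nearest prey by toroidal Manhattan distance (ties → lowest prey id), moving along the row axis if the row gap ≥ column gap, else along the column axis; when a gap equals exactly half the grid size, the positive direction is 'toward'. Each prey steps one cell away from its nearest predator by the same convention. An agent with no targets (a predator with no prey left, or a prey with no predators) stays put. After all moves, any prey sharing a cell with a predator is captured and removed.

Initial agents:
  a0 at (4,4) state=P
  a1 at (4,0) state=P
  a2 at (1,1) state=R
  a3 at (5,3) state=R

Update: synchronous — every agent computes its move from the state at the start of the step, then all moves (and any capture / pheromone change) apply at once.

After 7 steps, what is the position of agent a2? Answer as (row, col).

(0, 2)

t=1: a0@(5,4):P a1@(4,4):P a2@(0,1):R a3@(0,3):R
t=2: a0@(0,4):P a1@(5,4):P a2@(0,2):R a3@(1,3):R
t=3: a0@(0,3):P a1@(5,3):P a2@(0,1):R a3@(2,3):R
t=4: a0@(0,2):P a1@(5,2):P a2@(0,0):R a3@(3,3):R
t=5: a0@(0,1):P a1@(5,1):P a2@(0,4):R a3@(2,3):R
t=6: a0@(0,0):P a1@(5,0):P a2@(0,3):R a3@(3,3):R
t=7: a0@(0,4):P a1@(5,4):P a2@(0,2):R a3@(2,3):R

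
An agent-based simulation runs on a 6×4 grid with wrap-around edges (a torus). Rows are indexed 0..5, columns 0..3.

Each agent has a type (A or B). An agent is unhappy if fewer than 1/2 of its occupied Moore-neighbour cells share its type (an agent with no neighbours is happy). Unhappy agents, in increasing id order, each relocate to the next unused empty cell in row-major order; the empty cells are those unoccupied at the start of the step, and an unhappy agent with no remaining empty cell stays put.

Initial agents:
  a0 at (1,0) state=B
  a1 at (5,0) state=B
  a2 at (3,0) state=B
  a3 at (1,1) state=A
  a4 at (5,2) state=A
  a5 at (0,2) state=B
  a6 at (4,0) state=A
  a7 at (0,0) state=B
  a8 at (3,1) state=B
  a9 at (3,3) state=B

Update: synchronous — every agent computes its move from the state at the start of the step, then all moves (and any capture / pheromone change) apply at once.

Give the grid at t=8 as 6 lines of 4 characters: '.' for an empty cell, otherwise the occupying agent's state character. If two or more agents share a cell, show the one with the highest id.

t=1: a0@(1,0):B a1@(5,0):B a2@(3,0):B a3@(0,1):A a4@(0,3):A a5@(1,2):B a6@(1,3):A a7@(0,0):B a8@(3,1):B a9@(3,3):B
t=2: a0@(0,2):B a1@(1,1):B a2@(3,0):B a3@(2,0):A a4@(2,1):A a5@(2,2):B a6@(2,3):A a7@(3,2):B a8@(3,1):B a9@(3,3):B
t=3: a0@(0,2):B a1@(1,1):B a2@(0,0):B a3@(0,1):A a4@(0,3):A a5@(2,2):B a6@(1,0):A a7@(3,2):B a8@(3,1):B a9@(3,3):B
t=4: a0@(1,2):B a1@(1,1):B a2@(1,3):B a3@(2,0):A a4@(2,1):A a5@(2,2):B a6@(1,0):A a7@(3,2):B a8@(3,1):B a9@(3,3):B
t=5: a0@(1,2):B a1@(0,0):B a2@(1,3):B a3@(0,1):A a4@(0,2):A a5@(2,2):B a6@(1,0):A a7@(3,2):B a8@(3,1):B a9@(3,3):B
t=6: a0@(1,2):B a1@(0,3):B a2@(1,3):B a3@(0,1):A a4@(1,1):A a5@(2,2):B a6@(2,0):A a7@(3,2):B a8@(3,1):B a9@(3,3):B
t=7: a0@(1,2):B a1@(0,3):B a2@(1,3):B a3@(0,1):A a4@(1,1):A a5@(2,2):B a6@(0,0):A a7@(3,2):B a8@(3,1):B a9@(3,3):B
t=8: (unchanged — steady state)

AA.B
.ABB
..B.
.BBB
....
....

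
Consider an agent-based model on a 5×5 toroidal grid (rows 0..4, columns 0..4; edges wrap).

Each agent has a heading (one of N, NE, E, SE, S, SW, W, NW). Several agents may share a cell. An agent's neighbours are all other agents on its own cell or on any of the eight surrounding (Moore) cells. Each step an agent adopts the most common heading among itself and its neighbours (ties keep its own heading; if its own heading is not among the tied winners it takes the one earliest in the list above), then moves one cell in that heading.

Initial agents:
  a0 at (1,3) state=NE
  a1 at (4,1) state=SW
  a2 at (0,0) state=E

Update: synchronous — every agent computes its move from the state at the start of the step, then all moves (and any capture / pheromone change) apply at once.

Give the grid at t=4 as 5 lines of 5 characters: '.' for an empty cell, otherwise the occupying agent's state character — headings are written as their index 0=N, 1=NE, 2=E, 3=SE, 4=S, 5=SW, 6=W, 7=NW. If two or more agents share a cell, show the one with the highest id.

....2
.....
..1..
..5..
.....

t=1: a0@(0,4):NE a1@(0,0):SW a2@(0,1):E
t=2: a0@(4,0):NE a1@(1,4):SW a2@(0,2):E
t=3: a0@(3,1):NE a1@(2,3):SW a2@(0,3):E
t=4: a0@(2,2):NE a1@(3,2):SW a2@(0,4):E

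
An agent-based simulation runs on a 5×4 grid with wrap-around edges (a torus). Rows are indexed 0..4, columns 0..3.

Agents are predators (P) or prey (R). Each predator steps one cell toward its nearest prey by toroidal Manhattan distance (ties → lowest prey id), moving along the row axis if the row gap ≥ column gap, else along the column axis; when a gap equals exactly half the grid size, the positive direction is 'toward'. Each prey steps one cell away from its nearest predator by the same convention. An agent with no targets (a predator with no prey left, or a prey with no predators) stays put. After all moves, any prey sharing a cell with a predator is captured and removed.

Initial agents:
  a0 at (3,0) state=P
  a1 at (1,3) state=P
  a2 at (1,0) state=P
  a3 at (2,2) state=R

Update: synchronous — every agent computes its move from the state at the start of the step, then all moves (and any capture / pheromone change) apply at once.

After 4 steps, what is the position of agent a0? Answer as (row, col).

t=1: a0@(3,1):P a1@(2,3):P a2@(1,1):P a3@(3,2):R
t=2: a0@(3,2):P a1@(3,3):P a2@(2,1):P
t=3: (unchanged — steady state)

(3, 2)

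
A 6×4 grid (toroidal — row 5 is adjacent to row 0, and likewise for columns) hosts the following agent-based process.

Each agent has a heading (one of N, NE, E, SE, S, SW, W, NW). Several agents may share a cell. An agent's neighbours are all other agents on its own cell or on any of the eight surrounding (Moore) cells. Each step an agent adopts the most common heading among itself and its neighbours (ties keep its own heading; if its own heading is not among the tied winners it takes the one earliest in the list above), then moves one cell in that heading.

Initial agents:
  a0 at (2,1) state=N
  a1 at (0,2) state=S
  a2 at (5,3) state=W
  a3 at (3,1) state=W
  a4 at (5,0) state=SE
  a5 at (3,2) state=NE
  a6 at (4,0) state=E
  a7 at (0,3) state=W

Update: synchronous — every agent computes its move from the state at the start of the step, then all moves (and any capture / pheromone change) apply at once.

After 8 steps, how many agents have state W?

8

t=1: a0@(1,1):N a1@(0,1):W a2@(5,2):W a3@(3,0):W a4@(5,3):W a5@(2,3):NE a6@(4,3):W a7@(0,2):W
t=2: a0@(1,0):W a1@(0,0):W a2@(5,1):W a3@(3,3):W a4@(5,2):W a5@(1,0):NE a6@(4,2):W a7@(0,1):W
t=3: a0@(1,3):W a1@(0,3):W a2@(5,0):W a3@(3,2):W a4@(5,1):W a5@(1,3):W a6@(4,1):W a7@(0,0):W
t=4: a0@(1,2):W a1@(0,2):W a2@(5,3):W a3@(3,1):W a4@(5,0):W a5@(1,2):W a6@(4,0):W a7@(0,3):W
t=5: a0@(1,1):W a1@(0,1):W a2@(5,2):W a3@(3,0):W a4@(5,3):W a5@(1,1):W a6@(4,3):W a7@(0,2):W
t=6: a0@(1,0):W a1@(0,0):W a2@(5,1):W a3@(3,3):W a4@(5,2):W a5@(1,0):W a6@(4,2):W a7@(0,1):W
t=7: a0@(1,3):W a1@(0,3):W a2@(5,0):W a3@(3,2):W a4@(5,1):W a5@(1,3):W a6@(4,1):W a7@(0,0):W
t=8: a0@(1,2):W a1@(0,2):W a2@(5,3):W a3@(3,1):W a4@(5,0):W a5@(1,2):W a6@(4,0):W a7@(0,3):W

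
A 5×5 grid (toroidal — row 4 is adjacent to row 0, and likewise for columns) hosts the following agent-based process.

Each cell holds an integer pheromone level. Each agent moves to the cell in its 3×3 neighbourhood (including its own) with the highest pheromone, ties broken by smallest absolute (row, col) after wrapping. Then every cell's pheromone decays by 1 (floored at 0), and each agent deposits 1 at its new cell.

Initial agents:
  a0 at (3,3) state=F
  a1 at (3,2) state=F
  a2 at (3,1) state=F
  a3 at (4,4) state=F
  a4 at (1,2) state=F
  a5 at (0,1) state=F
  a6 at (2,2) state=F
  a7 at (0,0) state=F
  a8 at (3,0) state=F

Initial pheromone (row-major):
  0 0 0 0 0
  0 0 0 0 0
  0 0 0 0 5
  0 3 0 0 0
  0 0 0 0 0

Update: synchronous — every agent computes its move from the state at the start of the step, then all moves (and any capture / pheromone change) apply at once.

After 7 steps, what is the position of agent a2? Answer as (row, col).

t=1: a0@(2,4) a1@(3,1) a2@(3,1) a3@(0,0) a4@(0,1) a5@(0,0) a6@(3,1) a7@(0,0) a8@(2,4) | pheromone: 3 1 0 0 0 / 0 0 0 0 0 / 0 0 0 0 6 / 0 5 0 0 0 / 0 0 0 0 0
t=2: a0@(2,4) a1@(3,1) a2@(3,1) a3@(0,0) a4@(0,0) a5@(0,0) a6@(3,1) a7@(0,0) a8@(2,4) | pheromone: 6 0 0 0 0 / 0 0 0 0 0 / 0 0 0 0 7 / 0 7 0 0 0 / 0 0 0 0 0
t=3: a0@(2,4) a1@(3,1) a2@(3,1) a3@(0,0) a4@(0,0) a5@(0,0) a6@(3,1) a7@(0,0) a8@(2,4) | pheromone: 9 0 0 0 0 / 0 0 0 0 0 / 0 0 0 0 8 / 0 9 0 0 0 / 0 0 0 0 0
t=4: a0@(2,4) a1@(3,1) a2@(3,1) a3@(0,0) a4@(0,0) a5@(0,0) a6@(3,1) a7@(0,0) a8@(2,4) | pheromone: 12 0 0 0 0 / 0 0 0 0 0 / 0 0 0 0 9 / 0 11 0 0 0 / 0 0 0 0 0
t=5: a0@(2,4) a1@(3,1) a2@(3,1) a3@(0,0) a4@(0,0) a5@(0,0) a6@(3,1) a7@(0,0) a8@(2,4) | pheromone: 15 0 0 0 0 / 0 0 0 0 0 / 0 0 0 0 10 / 0 13 0 0 0 / 0 0 0 0 0
t=6: a0@(2,4) a1@(3,1) a2@(3,1) a3@(0,0) a4@(0,0) a5@(0,0) a6@(3,1) a7@(0,0) a8@(2,4) | pheromone: 18 0 0 0 0 / 0 0 0 0 0 / 0 0 0 0 11 / 0 15 0 0 0 / 0 0 0 0 0
t=7: a0@(2,4) a1@(3,1) a2@(3,1) a3@(0,0) a4@(0,0) a5@(0,0) a6@(3,1) a7@(0,0) a8@(2,4) | pheromone: 21 0 0 0 0 / 0 0 0 0 0 / 0 0 0 0 12 / 0 17 0 0 0 / 0 0 0 0 0

(3, 1)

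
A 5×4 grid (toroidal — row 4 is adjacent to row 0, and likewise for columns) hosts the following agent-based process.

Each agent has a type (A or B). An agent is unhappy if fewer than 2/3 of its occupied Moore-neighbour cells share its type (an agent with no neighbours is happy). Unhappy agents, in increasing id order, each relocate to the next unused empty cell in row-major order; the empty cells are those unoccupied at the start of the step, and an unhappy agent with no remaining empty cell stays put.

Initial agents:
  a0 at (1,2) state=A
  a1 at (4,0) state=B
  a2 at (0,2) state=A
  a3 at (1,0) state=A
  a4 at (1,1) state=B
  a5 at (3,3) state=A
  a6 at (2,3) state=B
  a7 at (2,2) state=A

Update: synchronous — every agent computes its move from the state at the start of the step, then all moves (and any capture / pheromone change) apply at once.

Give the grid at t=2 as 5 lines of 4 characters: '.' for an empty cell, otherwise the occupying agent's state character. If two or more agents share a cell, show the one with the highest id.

A.BA
BABA
..A.
....
....

t=1: a0@(0,0):A a1@(0,1):B a2@(0,3):A a3@(1,3):A a4@(2,0):B a5@(2,1):A a6@(3,0):B a7@(3,1):A
t=2: a0@(0,0):A a1@(0,2):B a2@(0,3):A a3@(1,3):A a4@(1,0):B a5@(1,1):A a6@(1,2):B a7@(2,2):A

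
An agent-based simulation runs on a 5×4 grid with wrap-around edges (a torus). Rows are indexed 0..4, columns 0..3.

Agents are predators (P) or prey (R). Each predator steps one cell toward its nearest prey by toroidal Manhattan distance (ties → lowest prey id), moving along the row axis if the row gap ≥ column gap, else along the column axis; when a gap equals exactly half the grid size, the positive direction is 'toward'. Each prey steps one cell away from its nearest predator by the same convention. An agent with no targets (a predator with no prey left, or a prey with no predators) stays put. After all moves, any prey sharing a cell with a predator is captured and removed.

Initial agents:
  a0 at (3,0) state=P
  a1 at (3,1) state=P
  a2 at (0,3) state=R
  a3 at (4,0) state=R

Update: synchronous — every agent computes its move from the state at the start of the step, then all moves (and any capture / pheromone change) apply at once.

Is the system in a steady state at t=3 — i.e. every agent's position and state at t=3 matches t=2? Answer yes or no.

no

t=1: a0@(4,0):P a1@(4,1):P a2@(1,3):R a3@(0,0):R
t=2: a0@(0,0):P a1@(0,1):P a2@(2,3):R a3@(1,0):R
t=3: a0@(1,0):P a1@(1,1):P a2@(3,3):R a3@(2,0):R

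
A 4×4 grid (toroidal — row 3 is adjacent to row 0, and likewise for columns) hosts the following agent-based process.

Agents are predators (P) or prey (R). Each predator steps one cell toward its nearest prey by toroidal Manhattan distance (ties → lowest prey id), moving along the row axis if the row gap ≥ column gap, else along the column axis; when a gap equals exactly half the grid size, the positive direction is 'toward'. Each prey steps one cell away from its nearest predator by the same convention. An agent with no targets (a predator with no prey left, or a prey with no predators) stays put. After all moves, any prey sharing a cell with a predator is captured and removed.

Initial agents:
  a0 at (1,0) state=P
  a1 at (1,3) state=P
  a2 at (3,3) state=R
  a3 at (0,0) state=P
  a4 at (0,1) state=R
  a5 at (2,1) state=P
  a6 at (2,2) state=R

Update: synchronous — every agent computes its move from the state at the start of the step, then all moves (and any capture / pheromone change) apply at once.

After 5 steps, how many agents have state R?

t=1: a0@(0,0):P a1@(2,3):P a3@(0,1):P a4@(0,2):R a5@(2,2):P
t=2: a0@(0,1):P a1@(3,3):P a3@(0,2):P a4@(0,3):R a5@(3,2):P
t=3: a0@(0,2):P a1@(0,3):P a3@(0,3):P a4@(1,3):R a5@(0,2):P
t=4: a0@(1,2):P a1@(1,3):P a3@(1,3):P a4@(2,3):R a5@(1,2):P
t=5: a0@(2,2):P a1@(2,3):P a3@(2,3):P a4@(3,3):R a5@(2,2):P

1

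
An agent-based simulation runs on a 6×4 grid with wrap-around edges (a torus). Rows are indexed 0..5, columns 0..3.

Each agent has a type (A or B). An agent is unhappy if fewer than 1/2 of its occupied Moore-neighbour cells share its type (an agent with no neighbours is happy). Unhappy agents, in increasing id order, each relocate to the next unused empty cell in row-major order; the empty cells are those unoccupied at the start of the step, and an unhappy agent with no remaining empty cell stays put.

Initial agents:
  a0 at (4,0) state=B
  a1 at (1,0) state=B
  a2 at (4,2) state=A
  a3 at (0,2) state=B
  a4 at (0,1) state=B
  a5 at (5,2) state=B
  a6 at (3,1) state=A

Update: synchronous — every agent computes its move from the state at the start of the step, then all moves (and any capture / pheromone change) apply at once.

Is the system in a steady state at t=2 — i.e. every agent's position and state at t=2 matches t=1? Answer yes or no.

t=1: a0@(0,0):B a1@(1,0):B a2@(4,2):A a3@(0,2):B a4@(0,1):B a5@(5,2):B a6@(3,1):A
t=2: (unchanged — steady state)

yes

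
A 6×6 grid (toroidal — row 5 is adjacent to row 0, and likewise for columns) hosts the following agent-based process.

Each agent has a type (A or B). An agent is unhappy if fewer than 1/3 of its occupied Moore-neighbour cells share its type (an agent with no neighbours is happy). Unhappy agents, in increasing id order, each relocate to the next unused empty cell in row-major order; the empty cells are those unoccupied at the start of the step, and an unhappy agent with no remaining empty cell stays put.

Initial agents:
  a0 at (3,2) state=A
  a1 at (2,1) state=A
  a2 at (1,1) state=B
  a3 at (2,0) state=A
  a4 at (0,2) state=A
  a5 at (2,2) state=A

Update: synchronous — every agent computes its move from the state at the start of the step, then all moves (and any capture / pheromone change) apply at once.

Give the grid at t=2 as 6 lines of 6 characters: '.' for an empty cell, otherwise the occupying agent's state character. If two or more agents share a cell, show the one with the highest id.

t=1: a0@(3,2):A a1@(2,1):A a2@(0,0):B a3@(2,0):A a4@(0,1):A a5@(2,2):A
t=2: a0@(3,2):A a1@(2,1):A a2@(0,2):B a3@(2,0):A a4@(0,3):A a5@(2,2):A

..BA..
......
AAA...
..A...
......
......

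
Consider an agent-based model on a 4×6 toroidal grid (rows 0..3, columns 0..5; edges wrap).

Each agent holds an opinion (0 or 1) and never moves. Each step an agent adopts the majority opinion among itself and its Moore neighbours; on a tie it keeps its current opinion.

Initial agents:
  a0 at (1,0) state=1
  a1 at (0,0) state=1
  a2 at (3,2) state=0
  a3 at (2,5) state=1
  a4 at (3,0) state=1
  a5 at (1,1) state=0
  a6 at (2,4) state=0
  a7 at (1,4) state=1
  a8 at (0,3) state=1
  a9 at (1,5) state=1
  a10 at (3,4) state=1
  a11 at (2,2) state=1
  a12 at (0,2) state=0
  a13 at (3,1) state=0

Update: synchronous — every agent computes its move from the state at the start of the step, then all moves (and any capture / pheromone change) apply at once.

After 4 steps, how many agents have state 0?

4

t=1: a0@(1,0):1 a1@(0,0):1 a2@(3,2):0 a3@(2,5):1 a4@(3,0):1 a5@(1,1):1 a6@(2,4):1 a7@(1,4):1 a8@(0,3):1 a9@(1,5):1 a10@(3,4):1 a11@(2,2):0 a12@(0,2):0 a13@(3,1):0
t=2: (unchanged — steady state)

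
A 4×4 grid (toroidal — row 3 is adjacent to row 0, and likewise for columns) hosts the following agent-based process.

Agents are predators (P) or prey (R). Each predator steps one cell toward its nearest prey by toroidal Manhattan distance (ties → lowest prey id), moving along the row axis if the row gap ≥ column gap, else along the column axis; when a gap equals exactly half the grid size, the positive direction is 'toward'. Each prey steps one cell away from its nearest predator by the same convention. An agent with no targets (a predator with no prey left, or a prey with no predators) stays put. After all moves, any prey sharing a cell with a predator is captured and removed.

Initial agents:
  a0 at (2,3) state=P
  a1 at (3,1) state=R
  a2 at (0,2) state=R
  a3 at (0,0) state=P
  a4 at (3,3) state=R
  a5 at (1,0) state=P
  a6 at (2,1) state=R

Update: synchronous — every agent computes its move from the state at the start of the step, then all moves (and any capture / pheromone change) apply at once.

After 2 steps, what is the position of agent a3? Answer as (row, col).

t=1: a0@(3,3):P a1@(2,1):R a2@(0,1):R a3@(3,0):P a4@(0,3):R a5@(2,0):P
t=2: a0@(0,3):P a1@(2,2):R a2@(1,1):R a3@(2,0):P a4@(1,3):R a5@(2,1):P

(2, 0)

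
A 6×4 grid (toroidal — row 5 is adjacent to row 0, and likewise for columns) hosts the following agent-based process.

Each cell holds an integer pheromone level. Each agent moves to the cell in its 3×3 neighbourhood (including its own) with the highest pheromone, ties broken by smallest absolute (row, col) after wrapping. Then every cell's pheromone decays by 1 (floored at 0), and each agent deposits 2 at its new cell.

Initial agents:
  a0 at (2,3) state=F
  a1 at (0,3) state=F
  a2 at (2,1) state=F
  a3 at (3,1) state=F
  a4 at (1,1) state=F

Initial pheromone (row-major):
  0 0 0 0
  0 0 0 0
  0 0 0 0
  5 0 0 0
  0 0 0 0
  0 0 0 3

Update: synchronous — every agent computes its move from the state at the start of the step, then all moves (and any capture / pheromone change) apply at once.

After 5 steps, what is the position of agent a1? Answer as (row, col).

t=1: a0@(3,0) a1@(5,3) a2@(3,0) a3@(3,0) a4@(0,0) | pheromone: 2 0 0 0 / 0 0 0 0 / 0 0 0 0 / 10 0 0 0 / 0 0 0 0 / 0 0 0 4
t=2: a0@(3,0) a1@(5,3) a2@(3,0) a3@(3,0) a4@(5,3) | pheromone: 1 0 0 0 / 0 0 0 0 / 0 0 0 0 / 15 0 0 0 / 0 0 0 0 / 0 0 0 7
t=3: a0@(3,0) a1@(5,3) a2@(3,0) a3@(3,0) a4@(5,3) | pheromone: 0 0 0 0 / 0 0 0 0 / 0 0 0 0 / 20 0 0 0 / 0 0 0 0 / 0 0 0 10
t=4: a0@(3,0) a1@(5,3) a2@(3,0) a3@(3,0) a4@(5,3) | pheromone: 0 0 0 0 / 0 0 0 0 / 0 0 0 0 / 25 0 0 0 / 0 0 0 0 / 0 0 0 13
t=5: a0@(3,0) a1@(5,3) a2@(3,0) a3@(3,0) a4@(5,3) | pheromone: 0 0 0 0 / 0 0 0 0 / 0 0 0 0 / 30 0 0 0 / 0 0 0 0 / 0 0 0 16

(5, 3)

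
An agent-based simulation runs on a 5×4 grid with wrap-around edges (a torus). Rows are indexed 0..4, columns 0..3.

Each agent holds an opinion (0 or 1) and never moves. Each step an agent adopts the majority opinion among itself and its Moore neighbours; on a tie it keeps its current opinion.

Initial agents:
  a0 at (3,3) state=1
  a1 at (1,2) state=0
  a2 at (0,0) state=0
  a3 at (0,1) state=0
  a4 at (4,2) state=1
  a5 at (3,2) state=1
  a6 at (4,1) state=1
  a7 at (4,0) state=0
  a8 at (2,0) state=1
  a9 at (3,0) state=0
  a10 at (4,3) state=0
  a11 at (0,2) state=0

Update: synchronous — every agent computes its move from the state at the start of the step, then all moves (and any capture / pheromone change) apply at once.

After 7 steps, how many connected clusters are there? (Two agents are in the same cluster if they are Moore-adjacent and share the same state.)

t=1: a0@(3,3):1 a1@(1,2):0 a2@(0,0):0 a3@(0,1):0 a4@(4,2):1 a5@(3,2):1 a6@(4,1):0 a7@(4,0):0 a8@(2,0):1 a9@(3,0):0 a10@(4,3):0 a11@(0,2):0
t=2: a0@(3,3):1 a1@(1,2):0 a2@(0,0):0 a3@(0,1):0 a4@(4,2):0 a5@(3,2):1 a6@(4,1):0 a7@(4,0):0 a8@(2,0):1 a9@(3,0):0 a10@(4,3):0 a11@(0,2):0
t=3: a0@(3,3):0 a1@(1,2):0 a2@(0,0):0 a3@(0,1):0 a4@(4,2):0 a5@(3,2):0 a6@(4,1):0 a7@(4,0):0 a8@(2,0):1 a9@(3,0):0 a10@(4,3):0 a11@(0,2):0
t=4: a0@(3,3):0 a1@(1,2):0 a2@(0,0):0 a3@(0,1):0 a4@(4,2):0 a5@(3,2):0 a6@(4,1):0 a7@(4,0):0 a8@(2,0):0 a9@(3,0):0 a10@(4,3):0 a11@(0,2):0
t=5: (unchanged — steady state)

1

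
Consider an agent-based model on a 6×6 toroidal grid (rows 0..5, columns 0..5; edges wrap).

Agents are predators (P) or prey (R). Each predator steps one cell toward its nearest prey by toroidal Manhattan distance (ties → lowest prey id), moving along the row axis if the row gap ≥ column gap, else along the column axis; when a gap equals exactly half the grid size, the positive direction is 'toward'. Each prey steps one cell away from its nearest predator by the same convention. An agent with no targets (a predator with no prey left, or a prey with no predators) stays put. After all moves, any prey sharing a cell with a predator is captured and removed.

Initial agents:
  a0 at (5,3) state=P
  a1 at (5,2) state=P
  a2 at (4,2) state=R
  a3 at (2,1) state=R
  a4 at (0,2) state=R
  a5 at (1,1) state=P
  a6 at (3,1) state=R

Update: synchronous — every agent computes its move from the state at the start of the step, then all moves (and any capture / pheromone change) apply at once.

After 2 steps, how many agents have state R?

t=1: a0@(4,3):P a1@(4,2):P a2@(3,2):R a3@(3,1):R a4@(1,2):R a5@(2,1):P a6@(4,1):R
t=2: a0@(3,3):P a1@(3,2):P a2@(2,2):R a3@(4,1):R a4@(0,2):R a5@(3,1):P a6@(4,0):R

4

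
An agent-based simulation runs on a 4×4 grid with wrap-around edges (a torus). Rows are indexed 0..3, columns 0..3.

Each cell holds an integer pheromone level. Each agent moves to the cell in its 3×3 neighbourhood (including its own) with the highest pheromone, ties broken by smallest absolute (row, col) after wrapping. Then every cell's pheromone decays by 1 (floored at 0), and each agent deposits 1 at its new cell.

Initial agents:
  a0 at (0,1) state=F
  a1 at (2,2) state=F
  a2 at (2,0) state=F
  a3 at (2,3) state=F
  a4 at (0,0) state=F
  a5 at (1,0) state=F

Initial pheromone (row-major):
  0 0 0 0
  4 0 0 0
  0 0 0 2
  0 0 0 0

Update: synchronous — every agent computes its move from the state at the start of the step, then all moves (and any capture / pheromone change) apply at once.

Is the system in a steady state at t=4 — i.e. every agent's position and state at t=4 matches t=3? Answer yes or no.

t=1: a0@(1,0) a1@(2,3) a2@(1,0) a3@(1,0) a4@(1,0) a5@(1,0) | pheromone: 0 0 0 0 / 8 0 0 0 / 0 0 0 2 / 0 0 0 0
t=2: a0@(1,0) a1@(1,0) a2@(1,0) a3@(1,0) a4@(1,0) a5@(1,0) | pheromone: 0 0 0 0 / 13 0 0 0 / 0 0 0 1 / 0 0 0 0
t=3: a0@(1,0) a1@(1,0) a2@(1,0) a3@(1,0) a4@(1,0) a5@(1,0) | pheromone: 0 0 0 0 / 18 0 0 0 / 0 0 0 0 / 0 0 0 0
t=4: a0@(1,0) a1@(1,0) a2@(1,0) a3@(1,0) a4@(1,0) a5@(1,0) | pheromone: 0 0 0 0 / 23 0 0 0 / 0 0 0 0 / 0 0 0 0

yes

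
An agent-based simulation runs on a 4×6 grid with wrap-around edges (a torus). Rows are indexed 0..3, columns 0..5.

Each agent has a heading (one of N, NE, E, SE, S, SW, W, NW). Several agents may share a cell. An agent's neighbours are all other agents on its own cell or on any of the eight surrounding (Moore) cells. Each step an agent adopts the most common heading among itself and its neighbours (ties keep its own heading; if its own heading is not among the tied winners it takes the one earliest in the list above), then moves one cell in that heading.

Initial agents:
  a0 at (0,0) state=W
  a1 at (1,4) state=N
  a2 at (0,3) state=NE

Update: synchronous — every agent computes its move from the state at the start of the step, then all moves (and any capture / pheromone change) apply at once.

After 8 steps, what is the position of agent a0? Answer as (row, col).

(0, 4)

t=1: a0@(0,5):W a1@(0,4):N a2@(3,4):NE
t=2: a0@(0,4):W a1@(3,4):N a2@(2,5):NE
t=3: a0@(0,3):W a1@(2,4):N a2@(1,0):NE
t=4: a0@(0,2):W a1@(1,4):N a2@(0,1):NE
t=5: a0@(0,1):W a1@(0,4):N a2@(3,2):NE
t=6: a0@(0,0):W a1@(3,4):N a2@(2,3):NE
t=7: a0@(0,5):W a1@(2,4):N a2@(1,4):NE
t=8: a0@(0,4):W a1@(1,4):N a2@(0,5):NE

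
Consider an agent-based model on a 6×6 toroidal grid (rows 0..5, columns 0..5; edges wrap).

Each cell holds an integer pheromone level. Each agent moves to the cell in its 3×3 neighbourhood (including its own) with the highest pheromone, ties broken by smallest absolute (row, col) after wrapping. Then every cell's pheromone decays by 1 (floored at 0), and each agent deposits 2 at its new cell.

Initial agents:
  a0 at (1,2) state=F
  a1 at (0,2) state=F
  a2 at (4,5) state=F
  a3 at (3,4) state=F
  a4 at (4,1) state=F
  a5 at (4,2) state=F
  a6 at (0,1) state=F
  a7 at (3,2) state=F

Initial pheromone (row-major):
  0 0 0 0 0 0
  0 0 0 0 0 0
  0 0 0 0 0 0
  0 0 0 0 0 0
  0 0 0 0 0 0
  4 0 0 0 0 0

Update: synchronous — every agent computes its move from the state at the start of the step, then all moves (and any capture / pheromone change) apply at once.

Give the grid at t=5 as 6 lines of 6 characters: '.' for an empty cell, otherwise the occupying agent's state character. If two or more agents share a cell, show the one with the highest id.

t=1: a0@(0,1) a1@(0,1) a2@(5,0) a3@(2,3) a4@(5,0) a5@(3,1) a6@(5,0) a7@(2,1) | pheromone: 0 4 0 0 0 0 / 0 0 0 0 0 0 / 0 2 0 2 0 0 / 0 2 0 0 0 0 / 0 0 0 0 0 0 / 9 0 0 0 0 0
t=2: a0@(5,0) a1@(5,0) a2@(5,0) a3@(2,3) a4@(5,0) a5@(2,1) a6@(5,0) a7@(2,1) | pheromone: 0 3 0 0 0 0 / 0 0 0 0 0 0 / 0 5 0 3 0 0 / 0 1 0 0 0 0 / 0 0 0 0 0 0 / 18 0 0 0 0 0
t=3: a0@(5,0) a1@(5,0) a2@(5,0) a3@(2,3) a4@(5,0) a5@(2,1) a6@(5,0) a7@(2,1) | pheromone: 0 2 0 0 0 0 / 0 0 0 0 0 0 / 0 8 0 4 0 0 / 0 0 0 0 0 0 / 0 0 0 0 0 0 / 27 0 0 0 0 0
t=4: a0@(5,0) a1@(5,0) a2@(5,0) a3@(2,3) a4@(5,0) a5@(2,1) a6@(5,0) a7@(2,1) | pheromone: 0 1 0 0 0 0 / 0 0 0 0 0 0 / 0 11 0 5 0 0 / 0 0 0 0 0 0 / 0 0 0 0 0 0 / 36 0 0 0 0 0
t=5: a0@(5,0) a1@(5,0) a2@(5,0) a3@(2,3) a4@(5,0) a5@(2,1) a6@(5,0) a7@(2,1) | pheromone: 0 0 0 0 0 0 / 0 0 0 0 0 0 / 0 14 0 6 0 0 / 0 0 0 0 0 0 / 0 0 0 0 0 0 / 45 0 0 0 0 0

......
......
.F.F..
......
......
F.....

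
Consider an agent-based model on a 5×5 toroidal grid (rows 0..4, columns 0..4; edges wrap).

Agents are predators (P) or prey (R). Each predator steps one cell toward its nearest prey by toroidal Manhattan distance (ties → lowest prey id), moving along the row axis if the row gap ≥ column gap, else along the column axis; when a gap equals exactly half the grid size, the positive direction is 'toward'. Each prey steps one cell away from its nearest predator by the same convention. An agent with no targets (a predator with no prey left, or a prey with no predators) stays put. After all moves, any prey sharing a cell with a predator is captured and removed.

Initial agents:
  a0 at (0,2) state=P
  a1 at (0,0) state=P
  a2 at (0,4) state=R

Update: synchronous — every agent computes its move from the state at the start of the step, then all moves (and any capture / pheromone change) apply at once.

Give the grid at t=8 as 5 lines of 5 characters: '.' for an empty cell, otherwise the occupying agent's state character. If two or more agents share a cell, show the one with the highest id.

...PP
.....
.....
.....
.....

t=1: a0@(0,3):P a1@(0,4):P
t=2: (unchanged — steady state)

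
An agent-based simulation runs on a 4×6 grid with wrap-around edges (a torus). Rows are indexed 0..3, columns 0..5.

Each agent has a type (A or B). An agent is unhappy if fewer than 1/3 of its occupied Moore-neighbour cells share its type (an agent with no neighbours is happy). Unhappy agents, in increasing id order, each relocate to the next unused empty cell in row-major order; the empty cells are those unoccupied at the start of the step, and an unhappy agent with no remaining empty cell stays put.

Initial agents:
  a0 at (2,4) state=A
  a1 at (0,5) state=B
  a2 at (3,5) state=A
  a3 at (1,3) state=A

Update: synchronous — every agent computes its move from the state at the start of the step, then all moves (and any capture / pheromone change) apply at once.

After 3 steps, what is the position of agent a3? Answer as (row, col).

t=1: a0@(2,4):A a1@(0,0):B a2@(3,5):A a3@(1,3):A
t=2: a0@(2,4):A a1@(0,1):B a2@(3,5):A a3@(1,3):A
t=3: (unchanged — steady state)

(1, 3)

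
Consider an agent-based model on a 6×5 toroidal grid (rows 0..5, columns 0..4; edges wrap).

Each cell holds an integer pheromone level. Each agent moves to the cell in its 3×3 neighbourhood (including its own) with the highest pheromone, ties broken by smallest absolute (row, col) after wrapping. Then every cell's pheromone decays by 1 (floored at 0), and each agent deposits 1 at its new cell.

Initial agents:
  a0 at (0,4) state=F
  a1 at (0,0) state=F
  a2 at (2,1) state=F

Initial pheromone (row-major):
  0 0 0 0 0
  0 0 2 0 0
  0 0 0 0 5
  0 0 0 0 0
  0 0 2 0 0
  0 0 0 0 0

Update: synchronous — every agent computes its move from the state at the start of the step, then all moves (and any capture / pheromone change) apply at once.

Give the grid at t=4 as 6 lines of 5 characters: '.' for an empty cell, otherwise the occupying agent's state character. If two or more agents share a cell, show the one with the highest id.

t=1: a0@(0,0) a1@(0,0) a2@(1,2) | pheromone: 2 0 0 0 0 / 0 0 2 0 0 / 0 0 0 0 4 / 0 0 0 0 0 / 0 0 1 0 0 / 0 0 0 0 0
t=2: a0@(0,0) a1@(0,0) a2@(1,2) | pheromone: 3 0 0 0 0 / 0 0 2 0 0 / 0 0 0 0 3 / 0 0 0 0 0 / 0 0 0 0 0 / 0 0 0 0 0
t=3: a0@(0,0) a1@(0,0) a2@(1,2) | pheromone: 4 0 0 0 0 / 0 0 2 0 0 / 0 0 0 0 2 / 0 0 0 0 0 / 0 0 0 0 0 / 0 0 0 0 0
t=4: a0@(0,0) a1@(0,0) a2@(1,2) | pheromone: 5 0 0 0 0 / 0 0 2 0 0 / 0 0 0 0 1 / 0 0 0 0 0 / 0 0 0 0 0 / 0 0 0 0 0

F....
..F..
.....
.....
.....
.....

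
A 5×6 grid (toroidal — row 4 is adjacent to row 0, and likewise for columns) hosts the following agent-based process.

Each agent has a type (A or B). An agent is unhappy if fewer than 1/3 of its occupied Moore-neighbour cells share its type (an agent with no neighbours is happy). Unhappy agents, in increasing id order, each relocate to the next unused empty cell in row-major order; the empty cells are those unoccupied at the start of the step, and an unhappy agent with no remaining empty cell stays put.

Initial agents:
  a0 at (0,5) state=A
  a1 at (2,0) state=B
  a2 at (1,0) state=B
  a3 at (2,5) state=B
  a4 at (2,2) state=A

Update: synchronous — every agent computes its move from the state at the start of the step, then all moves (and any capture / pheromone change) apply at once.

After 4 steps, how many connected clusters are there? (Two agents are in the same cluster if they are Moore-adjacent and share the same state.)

3

t=1: a0@(0,0):A a1@(2,0):B a2@(1,0):B a3@(2,5):B a4@(2,2):A
t=2: a0@(0,1):A a1@(2,0):B a2@(1,0):B a3@(2,5):B a4@(2,2):A
t=3: a0@(0,0):A a1@(2,0):B a2@(1,0):B a3@(2,5):B a4@(2,2):A
t=4: a0@(0,1):A a1@(2,0):B a2@(1,0):B a3@(2,5):B a4@(2,2):A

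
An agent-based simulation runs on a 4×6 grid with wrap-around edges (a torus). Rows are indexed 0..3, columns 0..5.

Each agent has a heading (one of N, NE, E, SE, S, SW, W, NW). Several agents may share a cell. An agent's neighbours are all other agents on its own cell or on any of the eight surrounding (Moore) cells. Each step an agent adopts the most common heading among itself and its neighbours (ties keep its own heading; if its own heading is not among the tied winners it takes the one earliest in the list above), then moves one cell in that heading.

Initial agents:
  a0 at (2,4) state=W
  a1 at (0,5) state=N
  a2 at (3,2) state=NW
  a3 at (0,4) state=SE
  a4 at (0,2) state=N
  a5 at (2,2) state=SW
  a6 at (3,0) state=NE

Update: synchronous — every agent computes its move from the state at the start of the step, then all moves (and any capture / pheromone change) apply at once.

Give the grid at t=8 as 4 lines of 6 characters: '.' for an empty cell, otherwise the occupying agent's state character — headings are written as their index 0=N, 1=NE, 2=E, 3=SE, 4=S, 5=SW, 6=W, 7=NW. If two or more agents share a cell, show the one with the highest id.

t=1: a0@(2,3):W a1@(3,5):N a2@(2,1):NW a3@(1,5):SE a4@(3,2):N a5@(3,1):SW a6@(2,1):NE
t=2: a0@(2,2):W a1@(2,5):N a2@(1,0):NW a3@(2,0):SE a4@(2,2):N a5@(0,0):SW a6@(1,2):NE
t=3: a0@(2,1):W a1@(1,5):N a2@(0,5):NW a3@(3,1):SE a4@(1,2):N a5@(1,5):SW a6@(0,3):NE
t=4: a0@(2,0):W a1@(0,5):N a2@(3,4):NW a3@(0,2):SE a4@(0,2):N a5@(2,4):SW a6@(3,4):NE
t=5: a0@(2,5):W a1@(3,5):N a2@(2,3):NW a3@(1,3):SE a4@(3,2):N a5@(3,3):SW a6@(2,5):NE
t=6: a0@(2,4):W a1@(2,5):N a2@(1,2):NW a3@(2,4):SE a4@(2,2):N a5@(0,2):SW a6@(1,0):NE
t=7: a0@(2,3):W a1@(1,5):N a2@(0,1):NW a3@(3,5):SE a4@(1,2):N a5@(1,1):SW a6@(0,1):NE
t=8: a0@(2,2):W a1@(0,5):N a2@(3,0):NW a3@(0,0):SE a4@(0,2):N a5@(2,0):SW a6@(3,2):NE

3.0..0
......
5.6...
7.1...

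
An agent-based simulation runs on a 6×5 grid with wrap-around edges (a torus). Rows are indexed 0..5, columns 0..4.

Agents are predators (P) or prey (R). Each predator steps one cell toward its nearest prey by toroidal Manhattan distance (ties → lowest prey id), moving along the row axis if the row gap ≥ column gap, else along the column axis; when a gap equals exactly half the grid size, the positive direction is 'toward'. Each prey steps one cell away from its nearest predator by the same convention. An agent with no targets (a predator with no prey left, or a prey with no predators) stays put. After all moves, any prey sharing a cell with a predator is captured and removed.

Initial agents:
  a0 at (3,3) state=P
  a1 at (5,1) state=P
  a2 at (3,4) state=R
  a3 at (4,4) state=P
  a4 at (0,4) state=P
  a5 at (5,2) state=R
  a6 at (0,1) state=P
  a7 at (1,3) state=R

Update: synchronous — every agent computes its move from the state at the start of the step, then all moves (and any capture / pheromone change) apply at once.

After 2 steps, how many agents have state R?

3

t=1: a0@(3,4):P a1@(5,2):P a2@(3,0):R a3@(3,4):P a4@(1,4):P a5@(5,3):R a6@(5,1):P a7@(0,3):R
t=2: a0@(3,0):P a1@(5,3):P a2@(3,1):R a3@(3,0):P a4@(0,4):P a5@(5,4):R a6@(5,2):P a7@(1,3):R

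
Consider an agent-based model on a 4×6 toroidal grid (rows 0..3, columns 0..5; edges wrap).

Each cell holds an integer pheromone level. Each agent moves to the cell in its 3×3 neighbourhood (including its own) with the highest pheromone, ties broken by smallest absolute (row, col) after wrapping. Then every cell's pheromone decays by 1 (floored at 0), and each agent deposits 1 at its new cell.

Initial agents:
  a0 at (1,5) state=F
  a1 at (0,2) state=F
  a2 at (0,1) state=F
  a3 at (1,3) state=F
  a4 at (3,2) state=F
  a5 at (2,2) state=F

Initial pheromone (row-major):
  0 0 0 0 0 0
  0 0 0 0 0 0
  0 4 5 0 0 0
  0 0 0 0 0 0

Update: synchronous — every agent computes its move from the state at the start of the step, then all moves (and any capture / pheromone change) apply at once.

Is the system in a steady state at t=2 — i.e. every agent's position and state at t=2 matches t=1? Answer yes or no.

no

t=1: a0@(0,0) a1@(0,1) a2@(0,0) a3@(2,2) a4@(2,2) a5@(2,2) | pheromone: 2 1 0 0 0 0 / 0 0 0 0 0 0 / 0 3 7 0 0 0 / 0 0 0 0 0 0
t=2: a0@(0,0) a1@(0,0) a2@(0,0) a3@(2,2) a4@(2,2) a5@(2,2) | pheromone: 4 0 0 0 0 0 / 0 0 0 0 0 0 / 0 2 9 0 0 0 / 0 0 0 0 0 0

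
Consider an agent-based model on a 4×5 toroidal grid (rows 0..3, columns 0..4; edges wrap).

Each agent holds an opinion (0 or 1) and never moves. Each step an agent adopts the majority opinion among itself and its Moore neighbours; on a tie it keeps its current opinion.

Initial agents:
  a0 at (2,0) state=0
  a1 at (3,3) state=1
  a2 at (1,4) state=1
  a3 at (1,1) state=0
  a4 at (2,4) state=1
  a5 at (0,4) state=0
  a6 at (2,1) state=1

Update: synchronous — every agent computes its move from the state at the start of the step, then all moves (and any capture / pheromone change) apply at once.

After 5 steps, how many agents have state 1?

5

t=1: a0@(2,0):1 a1@(3,3):1 a2@(1,4):1 a3@(1,1):0 a4@(2,4):1 a5@(0,4):1 a6@(2,1):0
t=2: (unchanged — steady state)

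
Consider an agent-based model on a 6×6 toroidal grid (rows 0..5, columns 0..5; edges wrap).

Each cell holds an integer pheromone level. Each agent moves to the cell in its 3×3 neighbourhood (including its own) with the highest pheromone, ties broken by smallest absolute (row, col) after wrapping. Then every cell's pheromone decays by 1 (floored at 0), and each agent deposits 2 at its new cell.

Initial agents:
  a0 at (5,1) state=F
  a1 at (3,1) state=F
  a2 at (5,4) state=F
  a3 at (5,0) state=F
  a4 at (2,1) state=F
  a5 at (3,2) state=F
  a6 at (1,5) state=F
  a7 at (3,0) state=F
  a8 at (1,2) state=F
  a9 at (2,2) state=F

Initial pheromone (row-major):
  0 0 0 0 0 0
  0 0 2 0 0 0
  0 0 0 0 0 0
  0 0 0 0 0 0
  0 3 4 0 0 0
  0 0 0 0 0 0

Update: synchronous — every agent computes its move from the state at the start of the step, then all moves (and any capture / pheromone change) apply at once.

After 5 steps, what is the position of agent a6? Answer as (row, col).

t=1: a0@(4,2) a1@(4,2) a2@(0,3) a3@(4,1) a4@(1,2) a5@(4,2) a6@(0,0) a7@(4,1) a8@(1,2) a9@(1,2) | pheromone: 2 0 0 2 0 0 / 0 0 7 0 0 0 / 0 0 0 0 0 0 / 0 0 0 0 0 0 / 0 6 9 0 0 0 / 0 0 0 0 0 0
t=2: a0@(4,2) a1@(4,2) a2@(1,2) a3@(4,2) a4@(1,2) a5@(4,2) a6@(0,0) a7@(4,2) a8@(1,2) a9@(1,2) | pheromone: 3 0 0 1 0 0 / 0 0 14 0 0 0 / 0 0 0 0 0 0 / 0 0 0 0 0 0 / 0 5 18 0 0 0 / 0 0 0 0 0 0
t=3: a0@(4,2) a1@(4,2) a2@(1,2) a3@(4,2) a4@(1,2) a5@(4,2) a6@(0,0) a7@(4,2) a8@(1,2) a9@(1,2) | pheromone: 4 0 0 0 0 0 / 0 0 21 0 0 0 / 0 0 0 0 0 0 / 0 0 0 0 0 0 / 0 4 27 0 0 0 / 0 0 0 0 0 0
t=4: a0@(4,2) a1@(4,2) a2@(1,2) a3@(4,2) a4@(1,2) a5@(4,2) a6@(0,0) a7@(4,2) a8@(1,2) a9@(1,2) | pheromone: 5 0 0 0 0 0 / 0 0 28 0 0 0 / 0 0 0 0 0 0 / 0 0 0 0 0 0 / 0 3 36 0 0 0 / 0 0 0 0 0 0
t=5: a0@(4,2) a1@(4,2) a2@(1,2) a3@(4,2) a4@(1,2) a5@(4,2) a6@(0,0) a7@(4,2) a8@(1,2) a9@(1,2) | pheromone: 6 0 0 0 0 0 / 0 0 35 0 0 0 / 0 0 0 0 0 0 / 0 0 0 0 0 0 / 0 2 45 0 0 0 / 0 0 0 0 0 0

(0, 0)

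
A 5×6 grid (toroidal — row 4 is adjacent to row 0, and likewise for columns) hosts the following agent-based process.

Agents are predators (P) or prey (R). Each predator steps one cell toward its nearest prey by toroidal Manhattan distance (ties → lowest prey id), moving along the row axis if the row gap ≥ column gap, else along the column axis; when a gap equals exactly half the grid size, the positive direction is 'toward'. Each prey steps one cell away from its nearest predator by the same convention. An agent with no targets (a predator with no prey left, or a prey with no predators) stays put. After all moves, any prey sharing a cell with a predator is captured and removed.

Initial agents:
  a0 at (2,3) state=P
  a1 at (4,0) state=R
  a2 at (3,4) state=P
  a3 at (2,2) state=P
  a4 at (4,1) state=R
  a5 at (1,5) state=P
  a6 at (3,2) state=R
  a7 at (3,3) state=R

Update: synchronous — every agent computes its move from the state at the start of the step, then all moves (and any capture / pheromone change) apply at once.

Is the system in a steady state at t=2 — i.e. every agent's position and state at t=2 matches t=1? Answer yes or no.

t=1: a0@(3,3):P a1@(4,1):R a2@(3,3):P a3@(3,2):P a4@(0,1):R a5@(0,5):P a6@(4,2):R a7@(4,3):R
t=2: a0@(4,3):P a1@(0,1):R a2@(4,3):P a3@(4,2):P a4@(0,2):R a5@(0,0):P a6@(0,2):R a7@(0,3):R

no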